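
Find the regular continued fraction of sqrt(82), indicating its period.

Write x_i = (sqrt(82) + m_i)/d_i with (m_0, d_0) = (0, 1). a_0 = floor(sqrt(82)) = 9, since 9^2 = 81 <= 82 < 100 = 10^2.
Iterate m_{i+1} = d_i*a_i - m_i, d_{i+1} = (82 - m_{i+1}^2)/d_i, a_{i+1} = floor((a_0 + m_{i+1})/d_{i+1}):
  m_1 = 1*9 - 0 = 9, d_1 = (82 - 9^2)/1 = 1/1 = 1, a_1 = floor((9 + 9)/1) = 18.
  m_2 = 1*18 - 9 = 9, d_2 = (82 - 9^2)/1 = 1/1 = 1: (m_2, d_2) = (m_1, d_1) = (9, 1), so from here the quotient a_1 repeats; the period length is 1.
Hence the expansion of sqrt(82) is a_0 = 9 followed by the repeating block 18 (period 1).

[9; (18)]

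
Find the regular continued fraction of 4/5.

Run the Euclidean algorithm on 4 and 5; the successive quotients are the partial quotients a_0, a_1, ... (each step inverts the fractional part left over by the previous one):
  4 = 0*5 + 4, so a_0 = 0.
  5 = 1*4 + 1, so a_1 = 1.
  4 = 4*1 + 0, so a_2 = 4.
The remainder reaches 0 after 3 divisions, so the expansion has 3 partial quotients, read off in order.

[0; 1, 4]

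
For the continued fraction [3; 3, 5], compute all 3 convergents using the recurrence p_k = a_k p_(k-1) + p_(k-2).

Using the convergent recurrence p_i = a_i*p_{i-1} + p_{i-2}, q_i = a_i*q_{i-1} + q_{i-2} with p_{-2}=0, p_{-1}=1, q_{-2}=1, q_{-1}=0:
  i=0: a_0=3, p_0 = 3*1 + 0 = 3, q_0 = 3*0 + 1 = 1.
  i=1: a_1=3, p_1 = 3*3 + 1 = 10, q_1 = 3*1 + 0 = 3.
  i=2: a_2=5, p_2 = 5*10 + 3 = 53, q_2 = 5*3 + 1 = 16.

3/1, 10/3, 53/16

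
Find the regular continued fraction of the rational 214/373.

[0; 1, 1, 2, 1, 8, 6]

Run the Euclidean algorithm on 214 and 373; the successive quotients are the partial quotients a_0, a_1, ... (each step inverts the fractional part left over by the previous one):
  214 = 0*373 + 214, so a_0 = 0.
  373 = 1*214 + 159, so a_1 = 1.
  214 = 1*159 + 55, so a_2 = 1.
  159 = 2*55 + 49, so a_3 = 2.
  55 = 1*49 + 6, so a_4 = 1.
  49 = 8*6 + 1, so a_5 = 8.
  6 = 6*1 + 0, so a_6 = 6.
The remainder reaches 0 after 7 divisions, so the expansion has 7 partial quotients, read off in order.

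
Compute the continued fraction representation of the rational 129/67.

Run the Euclidean algorithm on 129 and 67; the successive quotients are the partial quotients a_0, a_1, ... (each step inverts the fractional part left over by the previous one):
  129 = 1*67 + 62, so a_0 = 1.
  67 = 1*62 + 5, so a_1 = 1.
  62 = 12*5 + 2, so a_2 = 12.
  5 = 2*2 + 1, so a_3 = 2.
  2 = 2*1 + 0, so a_4 = 2.
The remainder reaches 0 after 5 divisions, so the expansion has 5 partial quotients, read off in order.

[1; 1, 12, 2, 2]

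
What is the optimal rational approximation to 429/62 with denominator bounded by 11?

Expand x = 429/62 as a continued fraction with the Euclidean algorithm:
  429 = 6*62 + 57, so a_0 = 6.
  62 = 1*57 + 5, so a_1 = 1.
  57 = 11*5 + 2, so a_2 = 11.
  5 = 2*2 + 1, so a_3 = 2.
  2 = 2*1 + 0, so a_4 = 2.
so x = [6; 1, 11, 2, 2].
Convergents (p_i = a_i*p_{i-1} + p_{i-2}, q_i = a_i*q_{i-1} + q_{i-2} with p_{-2}=0, p_{-1}=1, q_{-2}=1, q_{-1}=0), until the denominator exceeds 11:
  i=0: a_0=6, p_0 = 6*1 + 0 = 6, q_0 = 6*0 + 1 = 1.
  i=1: a_1=1, p_1 = 1*6 + 1 = 7, q_1 = 1*1 + 0 = 1.
  i=2: a_2=11, p_2 = 11*7 + 6 = 83, q_2 = 11*1 + 1 = 12.
q_2 = 12 > 11, so the last convergent with denominator <= 11 is p_1/q_1 = 7/1.
The closest fraction with denominator <= 11 is either p_1/q_1 or the intermediate fraction (k*p_1 + p_0)/(k*q_1 + q_0) with the largest k >= 1 whose denominator stays <= 11; these approach x as k grows, and every other convergent or intermediate fraction in range is farther away.
Largest k: floor((11 - q_0)/q_1) = floor((11 - 1)/1) = 10.
That gives (10*7 + 6)/(10*1 + 1) = 76/11.
Compare the errors: |x - 7/1| = |429*1 - 7*62|/(62*1) = 5/62, and |x - 76/11| = |429*11 - 76*62|/(62*11) = 7/682.
Cross-multiplying, 7*62 = 434 < 3410 = 5*682, so 7/682 is smaller: the intermediate fraction 76/11 is closer to x than 7/1.

76/11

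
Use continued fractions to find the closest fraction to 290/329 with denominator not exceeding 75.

52/59

Expand x = 290/329 as a continued fraction with the Euclidean algorithm:
  290 = 0*329 + 290, so a_0 = 0.
  329 = 1*290 + 39, so a_1 = 1.
  290 = 7*39 + 17, so a_2 = 7.
  39 = 2*17 + 5, so a_3 = 2.
  17 = 3*5 + 2, so a_4 = 3.
  5 = 2*2 + 1, so a_5 = 2.
  2 = 2*1 + 0, so a_6 = 2.
so x = [0; 1, 7, 2, 3, 2, 2].
Convergents (p_i = a_i*p_{i-1} + p_{i-2}, q_i = a_i*q_{i-1} + q_{i-2} with p_{-2}=0, p_{-1}=1, q_{-2}=1, q_{-1}=0), until the denominator exceeds 75:
  i=0: a_0=0, p_0 = 0*1 + 0 = 0, q_0 = 0*0 + 1 = 1.
  i=1: a_1=1, p_1 = 1*0 + 1 = 1, q_1 = 1*1 + 0 = 1.
  i=2: a_2=7, p_2 = 7*1 + 0 = 7, q_2 = 7*1 + 1 = 8.
  i=3: a_3=2, p_3 = 2*7 + 1 = 15, q_3 = 2*8 + 1 = 17.
  i=4: a_4=3, p_4 = 3*15 + 7 = 52, q_4 = 3*17 + 8 = 59.
  i=5: a_5=2, p_5 = 2*52 + 15 = 119, q_5 = 2*59 + 17 = 135.
q_5 = 135 > 75, so the last convergent with denominator <= 75 is p_4/q_4 = 52/59.
The closest fraction with denominator <= 75 is either p_4/q_4 or the intermediate fraction (k*p_4 + p_3)/(k*q_4 + q_3) with the largest k >= 1 whose denominator stays <= 75; these approach x as k grows, and every other convergent or intermediate fraction in range is farther away.
Largest k: floor((75 - q_3)/q_4) = floor((75 - 17)/59) = 0.
Since k = 0, no intermediate fraction beyond p_4/q_4 has denominator <= 75, so the convergent 52/59 is the closest (its error is |290*59 - 52*329|/(329*59) = 2/19411).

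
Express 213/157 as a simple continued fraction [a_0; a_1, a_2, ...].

[1; 2, 1, 4, 11]

Run the Euclidean algorithm on 213 and 157; the successive quotients are the partial quotients a_0, a_1, ... (each step inverts the fractional part left over by the previous one):
  213 = 1*157 + 56, so a_0 = 1.
  157 = 2*56 + 45, so a_1 = 2.
  56 = 1*45 + 11, so a_2 = 1.
  45 = 4*11 + 1, so a_3 = 4.
  11 = 11*1 + 0, so a_4 = 11.
The remainder reaches 0 after 5 divisions, so the expansion has 5 partial quotients, read off in order.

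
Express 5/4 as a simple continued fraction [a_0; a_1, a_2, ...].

Run the Euclidean algorithm on 5 and 4; the successive quotients are the partial quotients a_0, a_1, ... (each step inverts the fractional part left over by the previous one):
  5 = 1*4 + 1, so a_0 = 1.
  4 = 4*1 + 0, so a_1 = 4.
The remainder reaches 0 after 2 divisions, so the expansion has 2 partial quotients, read off in order.

[1; 4]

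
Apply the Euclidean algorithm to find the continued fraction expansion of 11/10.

[1; 10]

Run the Euclidean algorithm on 11 and 10; the successive quotients are the partial quotients a_0, a_1, ... (each step inverts the fractional part left over by the previous one):
  11 = 1*10 + 1, so a_0 = 1.
  10 = 10*1 + 0, so a_1 = 10.
The remainder reaches 0 after 2 divisions, so the expansion has 2 partial quotients, read off in order.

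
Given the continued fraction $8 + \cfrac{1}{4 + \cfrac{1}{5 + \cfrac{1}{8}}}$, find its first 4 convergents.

8/1, 33/4, 173/21, 1417/172

Using the convergent recurrence p_i = a_i*p_{i-1} + p_{i-2}, q_i = a_i*q_{i-1} + q_{i-2} with p_{-2}=0, p_{-1}=1, q_{-2}=1, q_{-1}=0:
  i=0: a_0=8, p_0 = 8*1 + 0 = 8, q_0 = 8*0 + 1 = 1.
  i=1: a_1=4, p_1 = 4*8 + 1 = 33, q_1 = 4*1 + 0 = 4.
  i=2: a_2=5, p_2 = 5*33 + 8 = 173, q_2 = 5*4 + 1 = 21.
  i=3: a_3=8, p_3 = 8*173 + 33 = 1417, q_3 = 8*21 + 4 = 172.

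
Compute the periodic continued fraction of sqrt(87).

Write x_i = (sqrt(87) + m_i)/d_i with (m_0, d_0) = (0, 1). a_0 = floor(sqrt(87)) = 9, since 9^2 = 81 <= 87 < 100 = 10^2.
Iterate m_{i+1} = d_i*a_i - m_i, d_{i+1} = (87 - m_{i+1}^2)/d_i, a_{i+1} = floor((a_0 + m_{i+1})/d_{i+1}):
  m_1 = 1*9 - 0 = 9, d_1 = (87 - 9^2)/1 = 6/1 = 6, a_1 = floor((9 + 9)/6) = 3.
  m_2 = 6*3 - 9 = 9, d_2 = (87 - 9^2)/6 = 6/6 = 1, a_2 = floor((9 + 9)/1) = 18.
  m_3 = 1*18 - 9 = 9, d_3 = (87 - 9^2)/1 = 6/1 = 6: (m_3, d_3) = (m_1, d_1) = (9, 6), so from here the quotients repeat a_1, a_2; the period length is 2.
Hence the expansion of sqrt(87) is a_0 = 9 followed by the repeating block 3, 18 (period 2).

[9; (3, 18)]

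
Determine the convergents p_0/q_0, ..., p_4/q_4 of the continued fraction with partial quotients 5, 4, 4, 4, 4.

5/1, 21/4, 89/17, 377/72, 1597/305

Using the convergent recurrence p_i = a_i*p_{i-1} + p_{i-2}, q_i = a_i*q_{i-1} + q_{i-2} with p_{-2}=0, p_{-1}=1, q_{-2}=1, q_{-1}=0:
  i=0: a_0=5, p_0 = 5*1 + 0 = 5, q_0 = 5*0 + 1 = 1.
  i=1: a_1=4, p_1 = 4*5 + 1 = 21, q_1 = 4*1 + 0 = 4.
  i=2: a_2=4, p_2 = 4*21 + 5 = 89, q_2 = 4*4 + 1 = 17.
  i=3: a_3=4, p_3 = 4*89 + 21 = 377, q_3 = 4*17 + 4 = 72.
  i=4: a_4=4, p_4 = 4*377 + 89 = 1597, q_4 = 4*72 + 17 = 305.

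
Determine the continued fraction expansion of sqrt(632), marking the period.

Write x_i = (sqrt(632) + m_i)/d_i with (m_0, d_0) = (0, 1). a_0 = floor(sqrt(632)) = 25, since 25^2 = 625 <= 632 < 676 = 26^2.
Iterate m_{i+1} = d_i*a_i - m_i, d_{i+1} = (632 - m_{i+1}^2)/d_i, a_{i+1} = floor((a_0 + m_{i+1})/d_{i+1}):
  m_1 = 1*25 - 0 = 25, d_1 = (632 - 25^2)/1 = 7/1 = 7, a_1 = floor((25 + 25)/7) = 7.
  m_2 = 7*7 - 25 = 24, d_2 = (632 - 24^2)/7 = 56/7 = 8, a_2 = floor((25 + 24)/8) = 6.
  m_3 = 8*6 - 24 = 24, d_3 = (632 - 24^2)/8 = 56/8 = 7, a_3 = floor((25 + 24)/7) = 7.
  m_4 = 7*7 - 24 = 25, d_4 = (632 - 25^2)/7 = 7/7 = 1, a_4 = floor((25 + 25)/1) = 50.
  m_5 = 1*50 - 25 = 25, d_5 = (632 - 25^2)/1 = 7/1 = 7: (m_5, d_5) = (m_1, d_1) = (25, 7), so from here the quotients repeat a_1, ..., a_4; the period length is 4.
Hence the expansion of sqrt(632) is a_0 = 25 followed by the repeating block 7, 6, 7, 50 (period 4).

[25; (7, 6, 7, 50)]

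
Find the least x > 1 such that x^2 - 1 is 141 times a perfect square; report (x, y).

First expand sqrt(141) as a continued fraction. With x_i = (sqrt(141) + m_i)/d_i and (m_0, d_0) = (0, 1): a_0 = floor(sqrt(141)) = 11, since 11^2 = 121 <= 141 < 144 = 12^2.
Iterate m_{i+1} = d_i*a_i - m_i, d_{i+1} = (141 - m_{i+1}^2)/d_i, a_{i+1} = floor((a_0 + m_{i+1})/d_{i+1}):
  m_1 = 1*11 - 0 = 11, d_1 = (141 - 11^2)/1 = 20/1 = 20, a_1 = floor((11 + 11)/20) = 1.
  m_2 = 20*1 - 11 = 9, d_2 = (141 - 9^2)/20 = 60/20 = 3, a_2 = floor((11 + 9)/3) = 6.
  m_3 = 3*6 - 9 = 9, d_3 = (141 - 9^2)/3 = 60/3 = 20, a_3 = floor((11 + 9)/20) = 1.
  m_4 = 20*1 - 9 = 11, d_4 = (141 - 11^2)/20 = 20/20 = 1, a_4 = floor((11 + 11)/1) = 22.
  m_5 = 1*22 - 11 = 11, d_5 = (141 - 11^2)/1 = 20/1 = 20: (m_5, d_5) = (m_1, d_1) = (11, 20), so from here the quotients repeat a_1, ..., a_4; the period length is 4.
So sqrt(141) = [11; (1, 6, 1, 22)] with period length k = 4.
k is even, so the fundamental solution of x^2 - 141y^2 = 1 is (p_{k-1}, q_{k-1}) = (p_3, q_3); compute convergents through index 3.
Convergents (p_i = a_i*p_{i-1} + p_{i-2}, q_i = a_i*q_{i-1} + q_{i-2} with p_{-2}=0, p_{-1}=1, q_{-2}=1, q_{-1}=0):
  i=0: a_0=11, p_0 = 11*1 + 0 = 11, q_0 = 11*0 + 1 = 1.
  i=1: a_1=1, p_1 = 1*11 + 1 = 12, q_1 = 1*1 + 0 = 1.
  i=2: a_2=6, p_2 = 6*12 + 11 = 83, q_2 = 6*1 + 1 = 7.
  i=3: a_3=1, p_3 = 1*83 + 12 = 95, q_3 = 1*7 + 1 = 8.
Check: 95^2 - 141*8^2 = 9025 - 9024 = 1, so (x, y) = (95, 8) solves the equation, and by the theorem it is the least positive solution.

(x, y) = (95, 8)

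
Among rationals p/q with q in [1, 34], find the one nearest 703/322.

Expand x = 703/322 as a continued fraction with the Euclidean algorithm:
  703 = 2*322 + 59, so a_0 = 2.
  322 = 5*59 + 27, so a_1 = 5.
  59 = 2*27 + 5, so a_2 = 2.
  27 = 5*5 + 2, so a_3 = 5.
  5 = 2*2 + 1, so a_4 = 2.
  2 = 2*1 + 0, so a_5 = 2.
so x = [2; 5, 2, 5, 2, 2].
Convergents (p_i = a_i*p_{i-1} + p_{i-2}, q_i = a_i*q_{i-1} + q_{i-2} with p_{-2}=0, p_{-1}=1, q_{-2}=1, q_{-1}=0), until the denominator exceeds 34:
  i=0: a_0=2, p_0 = 2*1 + 0 = 2, q_0 = 2*0 + 1 = 1.
  i=1: a_1=5, p_1 = 5*2 + 1 = 11, q_1 = 5*1 + 0 = 5.
  i=2: a_2=2, p_2 = 2*11 + 2 = 24, q_2 = 2*5 + 1 = 11.
  i=3: a_3=5, p_3 = 5*24 + 11 = 131, q_3 = 5*11 + 5 = 60.
q_3 = 60 > 34, so the last convergent with denominator <= 34 is p_2/q_2 = 24/11.
The closest fraction with denominator <= 34 is either p_2/q_2 or the intermediate fraction (k*p_2 + p_1)/(k*q_2 + q_1) with the largest k >= 1 whose denominator stays <= 34; these approach x as k grows, and every other convergent or intermediate fraction in range is farther away.
Largest k: floor((34 - q_1)/q_2) = floor((34 - 5)/11) = 2.
That gives (2*24 + 11)/(2*11 + 5) = 59/27.
Compare the errors: |x - 24/11| = |703*11 - 24*322|/(322*11) = 5/3542, and |x - 59/27| = |703*27 - 59*322|/(322*27) = 17/8694.
Cross-multiplying, 5*8694 = 43470 < 60214 = 17*3542, so 5/3542 is smaller: the convergent 24/11 is closer to x than 59/27.

24/11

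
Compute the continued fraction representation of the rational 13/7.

[1; 1, 6]

Run the Euclidean algorithm on 13 and 7; the successive quotients are the partial quotients a_0, a_1, ... (each step inverts the fractional part left over by the previous one):
  13 = 1*7 + 6, so a_0 = 1.
  7 = 1*6 + 1, so a_1 = 1.
  6 = 6*1 + 0, so a_2 = 6.
The remainder reaches 0 after 3 divisions, so the expansion has 3 partial quotients, read off in order.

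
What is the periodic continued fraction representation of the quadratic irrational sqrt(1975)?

[44; (2, 3, 1, 2, 1, 3, 2, 88)]

Write x_i = (sqrt(1975) + m_i)/d_i with (m_0, d_0) = (0, 1). a_0 = floor(sqrt(1975)) = 44, since 44^2 = 1936 <= 1975 < 2025 = 45^2.
Iterate m_{i+1} = d_i*a_i - m_i, d_{i+1} = (1975 - m_{i+1}^2)/d_i, a_{i+1} = floor((a_0 + m_{i+1})/d_{i+1}):
  m_1 = 1*44 - 0 = 44, d_1 = (1975 - 44^2)/1 = 39/1 = 39, a_1 = floor((44 + 44)/39) = 2.
  m_2 = 39*2 - 44 = 34, d_2 = (1975 - 34^2)/39 = 819/39 = 21, a_2 = floor((44 + 34)/21) = 3.
  m_3 = 21*3 - 34 = 29, d_3 = (1975 - 29^2)/21 = 1134/21 = 54, a_3 = floor((44 + 29)/54) = 1.
  m_4 = 54*1 - 29 = 25, d_4 = (1975 - 25^2)/54 = 1350/54 = 25, a_4 = floor((44 + 25)/25) = 2.
  m_5 = 25*2 - 25 = 25, d_5 = (1975 - 25^2)/25 = 1350/25 = 54, a_5 = floor((44 + 25)/54) = 1.
  m_6 = 54*1 - 25 = 29, d_6 = (1975 - 29^2)/54 = 1134/54 = 21, a_6 = floor((44 + 29)/21) = 3.
  m_7 = 21*3 - 29 = 34, d_7 = (1975 - 34^2)/21 = 819/21 = 39, a_7 = floor((44 + 34)/39) = 2.
  m_8 = 39*2 - 34 = 44, d_8 = (1975 - 44^2)/39 = 39/39 = 1, a_8 = floor((44 + 44)/1) = 88.
  m_9 = 1*88 - 44 = 44, d_9 = (1975 - 44^2)/1 = 39/1 = 39: (m_9, d_9) = (m_1, d_1) = (44, 39), so from here the quotients repeat a_1, ..., a_8; the period length is 8.
Hence the expansion of sqrt(1975) is a_0 = 44 followed by the repeating block 2, 3, 1, 2, 1, 3, 2, 88 (period 8).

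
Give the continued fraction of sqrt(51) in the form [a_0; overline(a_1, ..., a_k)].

Write x_i = (sqrt(51) + m_i)/d_i with (m_0, d_0) = (0, 1). a_0 = floor(sqrt(51)) = 7, since 7^2 = 49 <= 51 < 64 = 8^2.
Iterate m_{i+1} = d_i*a_i - m_i, d_{i+1} = (51 - m_{i+1}^2)/d_i, a_{i+1} = floor((a_0 + m_{i+1})/d_{i+1}):
  m_1 = 1*7 - 0 = 7, d_1 = (51 - 7^2)/1 = 2/1 = 2, a_1 = floor((7 + 7)/2) = 7.
  m_2 = 2*7 - 7 = 7, d_2 = (51 - 7^2)/2 = 2/2 = 1, a_2 = floor((7 + 7)/1) = 14.
  m_3 = 1*14 - 7 = 7, d_3 = (51 - 7^2)/1 = 2/1 = 2: (m_3, d_3) = (m_1, d_1) = (7, 2), so from here the quotients repeat a_1, a_2; the period length is 2.
Hence the expansion of sqrt(51) is a_0 = 7 followed by the repeating block 7, 14 (period 2).

[7; overline(7, 14)]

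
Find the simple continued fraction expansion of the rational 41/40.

[1; 40]

Run the Euclidean algorithm on 41 and 40; the successive quotients are the partial quotients a_0, a_1, ... (each step inverts the fractional part left over by the previous one):
  41 = 1*40 + 1, so a_0 = 1.
  40 = 40*1 + 0, so a_1 = 40.
The remainder reaches 0 after 2 divisions, so the expansion has 2 partial quotients, read off in order.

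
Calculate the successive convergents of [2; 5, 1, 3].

2/1, 11/5, 13/6, 50/23

Using the convergent recurrence p_i = a_i*p_{i-1} + p_{i-2}, q_i = a_i*q_{i-1} + q_{i-2} with p_{-2}=0, p_{-1}=1, q_{-2}=1, q_{-1}=0:
  i=0: a_0=2, p_0 = 2*1 + 0 = 2, q_0 = 2*0 + 1 = 1.
  i=1: a_1=5, p_1 = 5*2 + 1 = 11, q_1 = 5*1 + 0 = 5.
  i=2: a_2=1, p_2 = 1*11 + 2 = 13, q_2 = 1*5 + 1 = 6.
  i=3: a_3=3, p_3 = 3*13 + 11 = 50, q_3 = 3*6 + 5 = 23.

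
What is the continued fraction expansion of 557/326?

[1; 1, 2, 2, 3, 6, 2]

Run the Euclidean algorithm on 557 and 326; the successive quotients are the partial quotients a_0, a_1, ... (each step inverts the fractional part left over by the previous one):
  557 = 1*326 + 231, so a_0 = 1.
  326 = 1*231 + 95, so a_1 = 1.
  231 = 2*95 + 41, so a_2 = 2.
  95 = 2*41 + 13, so a_3 = 2.
  41 = 3*13 + 2, so a_4 = 3.
  13 = 6*2 + 1, so a_5 = 6.
  2 = 2*1 + 0, so a_6 = 2.
The remainder reaches 0 after 7 divisions, so the expansion has 7 partial quotients, read off in order.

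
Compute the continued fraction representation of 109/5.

Run the Euclidean algorithm on 109 and 5; the successive quotients are the partial quotients a_0, a_1, ... (each step inverts the fractional part left over by the previous one):
  109 = 21*5 + 4, so a_0 = 21.
  5 = 1*4 + 1, so a_1 = 1.
  4 = 4*1 + 0, so a_2 = 4.
The remainder reaches 0 after 3 divisions, so the expansion has 3 partial quotients, read off in order.

[21; 1, 4]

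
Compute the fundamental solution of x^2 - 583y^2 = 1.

(x, y) = (8429543, 349116)

First expand sqrt(583) as a continued fraction. With x_i = (sqrt(583) + m_i)/d_i and (m_0, d_0) = (0, 1): a_0 = floor(sqrt(583)) = 24, since 24^2 = 576 <= 583 < 625 = 25^2.
Iterate m_{i+1} = d_i*a_i - m_i, d_{i+1} = (583 - m_{i+1}^2)/d_i, a_{i+1} = floor((a_0 + m_{i+1})/d_{i+1}):
  m_1 = 1*24 - 0 = 24, d_1 = (583 - 24^2)/1 = 7/1 = 7, a_1 = floor((24 + 24)/7) = 6.
  m_2 = 7*6 - 24 = 18, d_2 = (583 - 18^2)/7 = 259/7 = 37, a_2 = floor((24 + 18)/37) = 1.
  m_3 = 37*1 - 18 = 19, d_3 = (583 - 19^2)/37 = 222/37 = 6, a_3 = floor((24 + 19)/6) = 7.
  m_4 = 6*7 - 19 = 23, d_4 = (583 - 23^2)/6 = 54/6 = 9, a_4 = floor((24 + 23)/9) = 5.
  m_5 = 9*5 - 23 = 22, d_5 = (583 - 22^2)/9 = 99/9 = 11, a_5 = floor((24 + 22)/11) = 4.
  m_6 = 11*4 - 22 = 22, d_6 = (583 - 22^2)/11 = 99/11 = 9, a_6 = floor((24 + 22)/9) = 5.
  m_7 = 9*5 - 22 = 23, d_7 = (583 - 23^2)/9 = 54/9 = 6, a_7 = floor((24 + 23)/6) = 7.
  m_8 = 6*7 - 23 = 19, d_8 = (583 - 19^2)/6 = 222/6 = 37, a_8 = floor((24 + 19)/37) = 1.
  m_9 = 37*1 - 19 = 18, d_9 = (583 - 18^2)/37 = 259/37 = 7, a_9 = floor((24 + 18)/7) = 6.
  m_10 = 7*6 - 18 = 24, d_10 = (583 - 24^2)/7 = 7/7 = 1, a_10 = floor((24 + 24)/1) = 48.
  m_11 = 1*48 - 24 = 24, d_11 = (583 - 24^2)/1 = 7/1 = 7: (m_11, d_11) = (m_1, d_1) = (24, 7), so from here the quotients repeat a_1, ..., a_10; the period length is 10.
So sqrt(583) = [24; (6, 1, 7, 5, 4, 5, 7, 1, 6, 48)] with period length k = 10.
k is even, so the fundamental solution of x^2 - 583y^2 = 1 is (p_{k-1}, q_{k-1}) = (p_9, q_9); compute convergents through index 9.
Convergents (p_i = a_i*p_{i-1} + p_{i-2}, q_i = a_i*q_{i-1} + q_{i-2} with p_{-2}=0, p_{-1}=1, q_{-2}=1, q_{-1}=0):
  i=0: a_0=24, p_0 = 24*1 + 0 = 24, q_0 = 24*0 + 1 = 1.
  i=1: a_1=6, p_1 = 6*24 + 1 = 145, q_1 = 6*1 + 0 = 6.
  i=2: a_2=1, p_2 = 1*145 + 24 = 169, q_2 = 1*6 + 1 = 7.
  i=3: a_3=7, p_3 = 7*169 + 145 = 1328, q_3 = 7*7 + 6 = 55.
  i=4: a_4=5, p_4 = 5*1328 + 169 = 6809, q_4 = 5*55 + 7 = 282.
  i=5: a_5=4, p_5 = 4*6809 + 1328 = 28564, q_5 = 4*282 + 55 = 1183.
  i=6: a_6=5, p_6 = 5*28564 + 6809 = 149629, q_6 = 5*1183 + 282 = 6197.
  i=7: a_7=7, p_7 = 7*149629 + 28564 = 1075967, q_7 = 7*6197 + 1183 = 44562.
  i=8: a_8=1, p_8 = 1*1075967 + 149629 = 1225596, q_8 = 1*44562 + 6197 = 50759.
  i=9: a_9=6, p_9 = 6*1225596 + 1075967 = 8429543, q_9 = 6*50759 + 44562 = 349116.
Check: 8429543^2 - 583*349116^2 = 71057195188849 - 71057195188848 = 1, so (x, y) = (8429543, 349116) solves the equation, and by the theorem it is the least positive solution.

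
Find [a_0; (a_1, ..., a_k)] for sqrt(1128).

Write x_i = (sqrt(1128) + m_i)/d_i with (m_0, d_0) = (0, 1). a_0 = floor(sqrt(1128)) = 33, since 33^2 = 1089 <= 1128 < 1156 = 34^2.
Iterate m_{i+1} = d_i*a_i - m_i, d_{i+1} = (1128 - m_{i+1}^2)/d_i, a_{i+1} = floor((a_0 + m_{i+1})/d_{i+1}):
  m_1 = 1*33 - 0 = 33, d_1 = (1128 - 33^2)/1 = 39/1 = 39, a_1 = floor((33 + 33)/39) = 1.
  m_2 = 39*1 - 33 = 6, d_2 = (1128 - 6^2)/39 = 1092/39 = 28, a_2 = floor((33 + 6)/28) = 1.
  m_3 = 28*1 - 6 = 22, d_3 = (1128 - 22^2)/28 = 644/28 = 23, a_3 = floor((33 + 22)/23) = 2.
  m_4 = 23*2 - 22 = 24, d_4 = (1128 - 24^2)/23 = 552/23 = 24, a_4 = floor((33 + 24)/24) = 2.
  m_5 = 24*2 - 24 = 24, d_5 = (1128 - 24^2)/24 = 552/24 = 23, a_5 = floor((33 + 24)/23) = 2.
  m_6 = 23*2 - 24 = 22, d_6 = (1128 - 22^2)/23 = 644/23 = 28, a_6 = floor((33 + 22)/28) = 1.
  m_7 = 28*1 - 22 = 6, d_7 = (1128 - 6^2)/28 = 1092/28 = 39, a_7 = floor((33 + 6)/39) = 1.
  m_8 = 39*1 - 6 = 33, d_8 = (1128 - 33^2)/39 = 39/39 = 1, a_8 = floor((33 + 33)/1) = 66.
  m_9 = 1*66 - 33 = 33, d_9 = (1128 - 33^2)/1 = 39/1 = 39: (m_9, d_9) = (m_1, d_1) = (33, 39), so from here the quotients repeat a_1, ..., a_8; the period length is 8.
Hence the expansion of sqrt(1128) is a_0 = 33 followed by the repeating block 1, 1, 2, 2, 2, 1, 1, 66 (period 8).

[33; (1, 1, 2, 2, 2, 1, 1, 66)]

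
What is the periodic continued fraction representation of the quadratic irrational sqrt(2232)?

[47; (4, 10, 4, 94)]

Write x_i = (sqrt(2232) + m_i)/d_i with (m_0, d_0) = (0, 1). a_0 = floor(sqrt(2232)) = 47, since 47^2 = 2209 <= 2232 < 2304 = 48^2.
Iterate m_{i+1} = d_i*a_i - m_i, d_{i+1} = (2232 - m_{i+1}^2)/d_i, a_{i+1} = floor((a_0 + m_{i+1})/d_{i+1}):
  m_1 = 1*47 - 0 = 47, d_1 = (2232 - 47^2)/1 = 23/1 = 23, a_1 = floor((47 + 47)/23) = 4.
  m_2 = 23*4 - 47 = 45, d_2 = (2232 - 45^2)/23 = 207/23 = 9, a_2 = floor((47 + 45)/9) = 10.
  m_3 = 9*10 - 45 = 45, d_3 = (2232 - 45^2)/9 = 207/9 = 23, a_3 = floor((47 + 45)/23) = 4.
  m_4 = 23*4 - 45 = 47, d_4 = (2232 - 47^2)/23 = 23/23 = 1, a_4 = floor((47 + 47)/1) = 94.
  m_5 = 1*94 - 47 = 47, d_5 = (2232 - 47^2)/1 = 23/1 = 23: (m_5, d_5) = (m_1, d_1) = (47, 23), so from here the quotients repeat a_1, ..., a_4; the period length is 4.
Hence the expansion of sqrt(2232) is a_0 = 47 followed by the repeating block 4, 10, 4, 94 (period 4).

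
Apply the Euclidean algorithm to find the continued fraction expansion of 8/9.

Run the Euclidean algorithm on 8 and 9; the successive quotients are the partial quotients a_0, a_1, ... (each step inverts the fractional part left over by the previous one):
  8 = 0*9 + 8, so a_0 = 0.
  9 = 1*8 + 1, so a_1 = 1.
  8 = 8*1 + 0, so a_2 = 8.
The remainder reaches 0 after 3 divisions, so the expansion has 3 partial quotients, read off in order.

[0; 1, 8]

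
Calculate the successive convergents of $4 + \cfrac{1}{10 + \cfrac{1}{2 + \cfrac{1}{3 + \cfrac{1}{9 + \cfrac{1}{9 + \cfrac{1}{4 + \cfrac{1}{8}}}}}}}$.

Using the convergent recurrence p_i = a_i*p_{i-1} + p_{i-2}, q_i = a_i*q_{i-1} + q_{i-2} with p_{-2}=0, p_{-1}=1, q_{-2}=1, q_{-1}=0:
  i=0: a_0=4, p_0 = 4*1 + 0 = 4, q_0 = 4*0 + 1 = 1.
  i=1: a_1=10, p_1 = 10*4 + 1 = 41, q_1 = 10*1 + 0 = 10.
  i=2: a_2=2, p_2 = 2*41 + 4 = 86, q_2 = 2*10 + 1 = 21.
  i=3: a_3=3, p_3 = 3*86 + 41 = 299, q_3 = 3*21 + 10 = 73.
  i=4: a_4=9, p_4 = 9*299 + 86 = 2777, q_4 = 9*73 + 21 = 678.
  i=5: a_5=9, p_5 = 9*2777 + 299 = 25292, q_5 = 9*678 + 73 = 6175.
  i=6: a_6=4, p_6 = 4*25292 + 2777 = 103945, q_6 = 4*6175 + 678 = 25378.
  i=7: a_7=8, p_7 = 8*103945 + 25292 = 856852, q_7 = 8*25378 + 6175 = 209199.

4/1, 41/10, 86/21, 299/73, 2777/678, 25292/6175, 103945/25378, 856852/209199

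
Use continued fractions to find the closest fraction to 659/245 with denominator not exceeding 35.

78/29

Expand x = 659/245 as a continued fraction with the Euclidean algorithm:
  659 = 2*245 + 169, so a_0 = 2.
  245 = 1*169 + 76, so a_1 = 1.
  169 = 2*76 + 17, so a_2 = 2.
  76 = 4*17 + 8, so a_3 = 4.
  17 = 2*8 + 1, so a_4 = 2.
  8 = 8*1 + 0, so a_5 = 8.
so x = [2; 1, 2, 4, 2, 8].
Convergents (p_i = a_i*p_{i-1} + p_{i-2}, q_i = a_i*q_{i-1} + q_{i-2} with p_{-2}=0, p_{-1}=1, q_{-2}=1, q_{-1}=0), until the denominator exceeds 35:
  i=0: a_0=2, p_0 = 2*1 + 0 = 2, q_0 = 2*0 + 1 = 1.
  i=1: a_1=1, p_1 = 1*2 + 1 = 3, q_1 = 1*1 + 0 = 1.
  i=2: a_2=2, p_2 = 2*3 + 2 = 8, q_2 = 2*1 + 1 = 3.
  i=3: a_3=4, p_3 = 4*8 + 3 = 35, q_3 = 4*3 + 1 = 13.
  i=4: a_4=2, p_4 = 2*35 + 8 = 78, q_4 = 2*13 + 3 = 29.
  i=5: a_5=8, p_5 = 8*78 + 35 = 659, q_5 = 8*29 + 13 = 245.
q_5 = 245 > 35, so the last convergent with denominator <= 35 is p_4/q_4 = 78/29.
The closest fraction with denominator <= 35 is either p_4/q_4 or the intermediate fraction (k*p_4 + p_3)/(k*q_4 + q_3) with the largest k >= 1 whose denominator stays <= 35; these approach x as k grows, and every other convergent or intermediate fraction in range is farther away.
Largest k: floor((35 - q_3)/q_4) = floor((35 - 13)/29) = 0.
Since k = 0, no intermediate fraction beyond p_4/q_4 has denominator <= 35, so the convergent 78/29 is the closest (its error is |659*29 - 78*245|/(245*29) = 1/7105).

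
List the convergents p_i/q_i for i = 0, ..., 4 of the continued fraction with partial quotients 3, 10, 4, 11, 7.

3/1, 31/10, 127/41, 1428/461, 10123/3268

Using the convergent recurrence p_i = a_i*p_{i-1} + p_{i-2}, q_i = a_i*q_{i-1} + q_{i-2} with p_{-2}=0, p_{-1}=1, q_{-2}=1, q_{-1}=0:
  i=0: a_0=3, p_0 = 3*1 + 0 = 3, q_0 = 3*0 + 1 = 1.
  i=1: a_1=10, p_1 = 10*3 + 1 = 31, q_1 = 10*1 + 0 = 10.
  i=2: a_2=4, p_2 = 4*31 + 3 = 127, q_2 = 4*10 + 1 = 41.
  i=3: a_3=11, p_3 = 11*127 + 31 = 1428, q_3 = 11*41 + 10 = 461.
  i=4: a_4=7, p_4 = 7*1428 + 127 = 10123, q_4 = 7*461 + 41 = 3268.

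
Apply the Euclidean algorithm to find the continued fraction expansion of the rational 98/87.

Run the Euclidean algorithm on 98 and 87; the successive quotients are the partial quotients a_0, a_1, ... (each step inverts the fractional part left over by the previous one):
  98 = 1*87 + 11, so a_0 = 1.
  87 = 7*11 + 10, so a_1 = 7.
  11 = 1*10 + 1, so a_2 = 1.
  10 = 10*1 + 0, so a_3 = 10.
The remainder reaches 0 after 4 divisions, so the expansion has 4 partial quotients, read off in order.

[1; 7, 1, 10]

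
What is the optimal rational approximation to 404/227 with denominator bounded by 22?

Expand x = 404/227 as a continued fraction with the Euclidean algorithm:
  404 = 1*227 + 177, so a_0 = 1.
  227 = 1*177 + 50, so a_1 = 1.
  177 = 3*50 + 27, so a_2 = 3.
  50 = 1*27 + 23, so a_3 = 1.
  27 = 1*23 + 4, so a_4 = 1.
  23 = 5*4 + 3, so a_5 = 5.
  4 = 1*3 + 1, so a_6 = 1.
  3 = 3*1 + 0, so a_7 = 3.
so x = [1; 1, 3, 1, 1, 5, 1, 3].
Convergents (p_i = a_i*p_{i-1} + p_{i-2}, q_i = a_i*q_{i-1} + q_{i-2} with p_{-2}=0, p_{-1}=1, q_{-2}=1, q_{-1}=0), until the denominator exceeds 22:
  i=0: a_0=1, p_0 = 1*1 + 0 = 1, q_0 = 1*0 + 1 = 1.
  i=1: a_1=1, p_1 = 1*1 + 1 = 2, q_1 = 1*1 + 0 = 1.
  i=2: a_2=3, p_2 = 3*2 + 1 = 7, q_2 = 3*1 + 1 = 4.
  i=3: a_3=1, p_3 = 1*7 + 2 = 9, q_3 = 1*4 + 1 = 5.
  i=4: a_4=1, p_4 = 1*9 + 7 = 16, q_4 = 1*5 + 4 = 9.
  i=5: a_5=5, p_5 = 5*16 + 9 = 89, q_5 = 5*9 + 5 = 50.
q_5 = 50 > 22, so the last convergent with denominator <= 22 is p_4/q_4 = 16/9.
The closest fraction with denominator <= 22 is either p_4/q_4 or the intermediate fraction (k*p_4 + p_3)/(k*q_4 + q_3) with the largest k >= 1 whose denominator stays <= 22; these approach x as k grows, and every other convergent or intermediate fraction in range is farther away.
Largest k: floor((22 - q_3)/q_4) = floor((22 - 5)/9) = 1.
That gives (1*16 + 9)/(1*9 + 5) = 25/14.
Compare the errors: |x - 16/9| = |404*9 - 16*227|/(227*9) = 4/2043, and |x - 25/14| = |404*14 - 25*227|/(227*14) = 19/3178.
Cross-multiplying, 4*3178 = 12712 < 38817 = 19*2043, so 4/2043 is smaller: the convergent 16/9 is closer to x than 25/14.

16/9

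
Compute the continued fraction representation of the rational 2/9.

[0; 4, 2]

Run the Euclidean algorithm on 2 and 9; the successive quotients are the partial quotients a_0, a_1, ... (each step inverts the fractional part left over by the previous one):
  2 = 0*9 + 2, so a_0 = 0.
  9 = 4*2 + 1, so a_1 = 4.
  2 = 2*1 + 0, so a_2 = 2.
The remainder reaches 0 after 3 divisions, so the expansion has 3 partial quotients, read off in order.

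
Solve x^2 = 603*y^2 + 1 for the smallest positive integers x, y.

(x, y) = (48842, 1989)

First expand sqrt(603) as a continued fraction. With x_i = (sqrt(603) + m_i)/d_i and (m_0, d_0) = (0, 1): a_0 = floor(sqrt(603)) = 24, since 24^2 = 576 <= 603 < 625 = 25^2.
Iterate m_{i+1} = d_i*a_i - m_i, d_{i+1} = (603 - m_{i+1}^2)/d_i, a_{i+1} = floor((a_0 + m_{i+1})/d_{i+1}):
  m_1 = 1*24 - 0 = 24, d_1 = (603 - 24^2)/1 = 27/1 = 27, a_1 = floor((24 + 24)/27) = 1.
  m_2 = 27*1 - 24 = 3, d_2 = (603 - 3^2)/27 = 594/27 = 22, a_2 = floor((24 + 3)/22) = 1.
  m_3 = 22*1 - 3 = 19, d_3 = (603 - 19^2)/22 = 242/22 = 11, a_3 = floor((24 + 19)/11) = 3.
  m_4 = 11*3 - 19 = 14, d_4 = (603 - 14^2)/11 = 407/11 = 37, a_4 = floor((24 + 14)/37) = 1.
  m_5 = 37*1 - 14 = 23, d_5 = (603 - 23^2)/37 = 74/37 = 2, a_5 = floor((24 + 23)/2) = 23.
  m_6 = 2*23 - 23 = 23, d_6 = (603 - 23^2)/2 = 74/2 = 37, a_6 = floor((24 + 23)/37) = 1.
  m_7 = 37*1 - 23 = 14, d_7 = (603 - 14^2)/37 = 407/37 = 11, a_7 = floor((24 + 14)/11) = 3.
  m_8 = 11*3 - 14 = 19, d_8 = (603 - 19^2)/11 = 242/11 = 22, a_8 = floor((24 + 19)/22) = 1.
  m_9 = 22*1 - 19 = 3, d_9 = (603 - 3^2)/22 = 594/22 = 27, a_9 = floor((24 + 3)/27) = 1.
  m_10 = 27*1 - 3 = 24, d_10 = (603 - 24^2)/27 = 27/27 = 1, a_10 = floor((24 + 24)/1) = 48.
  m_11 = 1*48 - 24 = 24, d_11 = (603 - 24^2)/1 = 27/1 = 27: (m_11, d_11) = (m_1, d_1) = (24, 27), so from here the quotients repeat a_1, ..., a_10; the period length is 10.
So sqrt(603) = [24; (1, 1, 3, 1, 23, 1, 3, 1, 1, 48)] with period length k = 10.
k is even, so the fundamental solution of x^2 - 603y^2 = 1 is (p_{k-1}, q_{k-1}) = (p_9, q_9); compute convergents through index 9.
Convergents (p_i = a_i*p_{i-1} + p_{i-2}, q_i = a_i*q_{i-1} + q_{i-2} with p_{-2}=0, p_{-1}=1, q_{-2}=1, q_{-1}=0):
  i=0: a_0=24, p_0 = 24*1 + 0 = 24, q_0 = 24*0 + 1 = 1.
  i=1: a_1=1, p_1 = 1*24 + 1 = 25, q_1 = 1*1 + 0 = 1.
  i=2: a_2=1, p_2 = 1*25 + 24 = 49, q_2 = 1*1 + 1 = 2.
  i=3: a_3=3, p_3 = 3*49 + 25 = 172, q_3 = 3*2 + 1 = 7.
  i=4: a_4=1, p_4 = 1*172 + 49 = 221, q_4 = 1*7 + 2 = 9.
  i=5: a_5=23, p_5 = 23*221 + 172 = 5255, q_5 = 23*9 + 7 = 214.
  i=6: a_6=1, p_6 = 1*5255 + 221 = 5476, q_6 = 1*214 + 9 = 223.
  i=7: a_7=3, p_7 = 3*5476 + 5255 = 21683, q_7 = 3*223 + 214 = 883.
  i=8: a_8=1, p_8 = 1*21683 + 5476 = 27159, q_8 = 1*883 + 223 = 1106.
  i=9: a_9=1, p_9 = 1*27159 + 21683 = 48842, q_9 = 1*1106 + 883 = 1989.
Check: 48842^2 - 603*1989^2 = 2385540964 - 2385540963 = 1, so (x, y) = (48842, 1989) solves the equation, and by the theorem it is the least positive solution.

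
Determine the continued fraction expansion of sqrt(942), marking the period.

Write x_i = (sqrt(942) + m_i)/d_i with (m_0, d_0) = (0, 1). a_0 = floor(sqrt(942)) = 30, since 30^2 = 900 <= 942 < 961 = 31^2.
Iterate m_{i+1} = d_i*a_i - m_i, d_{i+1} = (942 - m_{i+1}^2)/d_i, a_{i+1} = floor((a_0 + m_{i+1})/d_{i+1}):
  m_1 = 1*30 - 0 = 30, d_1 = (942 - 30^2)/1 = 42/1 = 42, a_1 = floor((30 + 30)/42) = 1.
  m_2 = 42*1 - 30 = 12, d_2 = (942 - 12^2)/42 = 798/42 = 19, a_2 = floor((30 + 12)/19) = 2.
  m_3 = 19*2 - 12 = 26, d_3 = (942 - 26^2)/19 = 266/19 = 14, a_3 = floor((30 + 26)/14) = 4.
  m_4 = 14*4 - 26 = 30, d_4 = (942 - 30^2)/14 = 42/14 = 3, a_4 = floor((30 + 30)/3) = 20.
  m_5 = 3*20 - 30 = 30, d_5 = (942 - 30^2)/3 = 42/3 = 14, a_5 = floor((30 + 30)/14) = 4.
  m_6 = 14*4 - 30 = 26, d_6 = (942 - 26^2)/14 = 266/14 = 19, a_6 = floor((30 + 26)/19) = 2.
  m_7 = 19*2 - 26 = 12, d_7 = (942 - 12^2)/19 = 798/19 = 42, a_7 = floor((30 + 12)/42) = 1.
  m_8 = 42*1 - 12 = 30, d_8 = (942 - 30^2)/42 = 42/42 = 1, a_8 = floor((30 + 30)/1) = 60.
  m_9 = 1*60 - 30 = 30, d_9 = (942 - 30^2)/1 = 42/1 = 42: (m_9, d_9) = (m_1, d_1) = (30, 42), so from here the quotients repeat a_1, ..., a_8; the period length is 8.
Hence the expansion of sqrt(942) is a_0 = 30 followed by the repeating block 1, 2, 4, 20, 4, 2, 1, 60 (period 8).

[30; (1, 2, 4, 20, 4, 2, 1, 60)]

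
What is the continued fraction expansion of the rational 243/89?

[2; 1, 2, 1, 2, 2, 3]

Run the Euclidean algorithm on 243 and 89; the successive quotients are the partial quotients a_0, a_1, ... (each step inverts the fractional part left over by the previous one):
  243 = 2*89 + 65, so a_0 = 2.
  89 = 1*65 + 24, so a_1 = 1.
  65 = 2*24 + 17, so a_2 = 2.
  24 = 1*17 + 7, so a_3 = 1.
  17 = 2*7 + 3, so a_4 = 2.
  7 = 2*3 + 1, so a_5 = 2.
  3 = 3*1 + 0, so a_6 = 3.
The remainder reaches 0 after 7 divisions, so the expansion has 7 partial quotients, read off in order.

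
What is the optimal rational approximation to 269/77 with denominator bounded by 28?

7/2

Expand x = 269/77 as a continued fraction with the Euclidean algorithm:
  269 = 3*77 + 38, so a_0 = 3.
  77 = 2*38 + 1, so a_1 = 2.
  38 = 38*1 + 0, so a_2 = 38.
so x = [3; 2, 38].
Convergents (p_i = a_i*p_{i-1} + p_{i-2}, q_i = a_i*q_{i-1} + q_{i-2} with p_{-2}=0, p_{-1}=1, q_{-2}=1, q_{-1}=0), until the denominator exceeds 28:
  i=0: a_0=3, p_0 = 3*1 + 0 = 3, q_0 = 3*0 + 1 = 1.
  i=1: a_1=2, p_1 = 2*3 + 1 = 7, q_1 = 2*1 + 0 = 2.
  i=2: a_2=38, p_2 = 38*7 + 3 = 269, q_2 = 38*2 + 1 = 77.
q_2 = 77 > 28, so the last convergent with denominator <= 28 is p_1/q_1 = 7/2.
The closest fraction with denominator <= 28 is either p_1/q_1 or the intermediate fraction (k*p_1 + p_0)/(k*q_1 + q_0) with the largest k >= 1 whose denominator stays <= 28; these approach x as k grows, and every other convergent or intermediate fraction in range is farther away.
Largest k: floor((28 - q_0)/q_1) = floor((28 - 1)/2) = 13.
That gives (13*7 + 3)/(13*2 + 1) = 94/27.
Compare the errors: |x - 7/2| = |269*2 - 7*77|/(77*2) = 1/154, and |x - 94/27| = |269*27 - 94*77|/(77*27) = 25/2079.
Cross-multiplying, 1*2079 = 2079 < 3850 = 25*154, so 1/154 is smaller: the convergent 7/2 is closer to x than 94/27.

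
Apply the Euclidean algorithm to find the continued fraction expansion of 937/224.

[4; 5, 2, 6, 3]

Run the Euclidean algorithm on 937 and 224; the successive quotients are the partial quotients a_0, a_1, ... (each step inverts the fractional part left over by the previous one):
  937 = 4*224 + 41, so a_0 = 4.
  224 = 5*41 + 19, so a_1 = 5.
  41 = 2*19 + 3, so a_2 = 2.
  19 = 6*3 + 1, so a_3 = 6.
  3 = 3*1 + 0, so a_4 = 3.
The remainder reaches 0 after 5 divisions, so the expansion has 5 partial quotients, read off in order.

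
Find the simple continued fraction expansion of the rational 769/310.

[2; 2, 12, 2, 2, 2]

Run the Euclidean algorithm on 769 and 310; the successive quotients are the partial quotients a_0, a_1, ... (each step inverts the fractional part left over by the previous one):
  769 = 2*310 + 149, so a_0 = 2.
  310 = 2*149 + 12, so a_1 = 2.
  149 = 12*12 + 5, so a_2 = 12.
  12 = 2*5 + 2, so a_3 = 2.
  5 = 2*2 + 1, so a_4 = 2.
  2 = 2*1 + 0, so a_5 = 2.
The remainder reaches 0 after 6 divisions, so the expansion has 6 partial quotients, read off in order.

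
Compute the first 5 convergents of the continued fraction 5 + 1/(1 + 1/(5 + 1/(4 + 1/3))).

5/1, 6/1, 35/6, 146/25, 473/81

Using the convergent recurrence p_i = a_i*p_{i-1} + p_{i-2}, q_i = a_i*q_{i-1} + q_{i-2} with p_{-2}=0, p_{-1}=1, q_{-2}=1, q_{-1}=0:
  i=0: a_0=5, p_0 = 5*1 + 0 = 5, q_0 = 5*0 + 1 = 1.
  i=1: a_1=1, p_1 = 1*5 + 1 = 6, q_1 = 1*1 + 0 = 1.
  i=2: a_2=5, p_2 = 5*6 + 5 = 35, q_2 = 5*1 + 1 = 6.
  i=3: a_3=4, p_3 = 4*35 + 6 = 146, q_3 = 4*6 + 1 = 25.
  i=4: a_4=3, p_4 = 3*146 + 35 = 473, q_4 = 3*25 + 6 = 81.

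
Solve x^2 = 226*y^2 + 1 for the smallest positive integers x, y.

First expand sqrt(226) as a continued fraction. With x_i = (sqrt(226) + m_i)/d_i and (m_0, d_0) = (0, 1): a_0 = floor(sqrt(226)) = 15, since 15^2 = 225 <= 226 < 256 = 16^2.
Iterate m_{i+1} = d_i*a_i - m_i, d_{i+1} = (226 - m_{i+1}^2)/d_i, a_{i+1} = floor((a_0 + m_{i+1})/d_{i+1}):
  m_1 = 1*15 - 0 = 15, d_1 = (226 - 15^2)/1 = 1/1 = 1, a_1 = floor((15 + 15)/1) = 30.
  m_2 = 1*30 - 15 = 15, d_2 = (226 - 15^2)/1 = 1/1 = 1: (m_2, d_2) = (m_1, d_1) = (15, 1), so from here the quotient a_1 repeats; the period length is 1.
So sqrt(226) = [15; (30)] with period length k = 1.
k is odd, so (p_{k-1}, q_{k-1}) only solves x^2 - 226y^2 = -1 and the fundamental solution of x^2 - 226y^2 = 1 is (p_{2k-1}, q_{2k-1}) = (p_1, q_1); compute convergents through index 1, running through the period twice.
Convergents (p_i = a_i*p_{i-1} + p_{i-2}, q_i = a_i*q_{i-1} + q_{i-2} with p_{-2}=0, p_{-1}=1, q_{-2}=1, q_{-1}=0):
  i=0: a_0=15, p_0 = 15*1 + 0 = 15, q_0 = 15*0 + 1 = 1.
  i=1: a_1=30, p_1 = 30*15 + 1 = 451, q_1 = 30*1 + 0 = 30.
Indeed p_0^2 - 226*q_0^2 = 225 - 226 = -1, not +1.
Check: 451^2 - 226*30^2 = 203401 - 203400 = 1, so (x, y) = (451, 30) solves the equation, and by the theorem it is the least positive solution.

(x, y) = (451, 30)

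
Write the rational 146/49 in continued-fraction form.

[2; 1, 48]

Run the Euclidean algorithm on 146 and 49; the successive quotients are the partial quotients a_0, a_1, ... (each step inverts the fractional part left over by the previous one):
  146 = 2*49 + 48, so a_0 = 2.
  49 = 1*48 + 1, so a_1 = 1.
  48 = 48*1 + 0, so a_2 = 48.
The remainder reaches 0 after 3 divisions, so the expansion has 3 partial quotients, read off in order.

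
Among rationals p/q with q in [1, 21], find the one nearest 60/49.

Expand x = 60/49 as a continued fraction with the Euclidean algorithm:
  60 = 1*49 + 11, so a_0 = 1.
  49 = 4*11 + 5, so a_1 = 4.
  11 = 2*5 + 1, so a_2 = 2.
  5 = 5*1 + 0, so a_3 = 5.
so x = [1; 4, 2, 5].
Convergents (p_i = a_i*p_{i-1} + p_{i-2}, q_i = a_i*q_{i-1} + q_{i-2} with p_{-2}=0, p_{-1}=1, q_{-2}=1, q_{-1}=0), until the denominator exceeds 21:
  i=0: a_0=1, p_0 = 1*1 + 0 = 1, q_0 = 1*0 + 1 = 1.
  i=1: a_1=4, p_1 = 4*1 + 1 = 5, q_1 = 4*1 + 0 = 4.
  i=2: a_2=2, p_2 = 2*5 + 1 = 11, q_2 = 2*4 + 1 = 9.
  i=3: a_3=5, p_3 = 5*11 + 5 = 60, q_3 = 5*9 + 4 = 49.
q_3 = 49 > 21, so the last convergent with denominator <= 21 is p_2/q_2 = 11/9.
The closest fraction with denominator <= 21 is either p_2/q_2 or the intermediate fraction (k*p_2 + p_1)/(k*q_2 + q_1) with the largest k >= 1 whose denominator stays <= 21; these approach x as k grows, and every other convergent or intermediate fraction in range is farther away.
Largest k: floor((21 - q_1)/q_2) = floor((21 - 4)/9) = 1.
That gives (1*11 + 5)/(1*9 + 4) = 16/13.
Compare the errors: |x - 11/9| = |60*9 - 11*49|/(49*9) = 1/441, and |x - 16/13| = |60*13 - 16*49|/(49*13) = 4/637.
Cross-multiplying, 1*637 = 637 < 1764 = 4*441, so 1/441 is smaller: the convergent 11/9 is closer to x than 16/13.

11/9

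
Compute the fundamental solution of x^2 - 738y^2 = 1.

First expand sqrt(738) as a continued fraction. With x_i = (sqrt(738) + m_i)/d_i and (m_0, d_0) = (0, 1): a_0 = floor(sqrt(738)) = 27, since 27^2 = 729 <= 738 < 784 = 28^2.
Iterate m_{i+1} = d_i*a_i - m_i, d_{i+1} = (738 - m_{i+1}^2)/d_i, a_{i+1} = floor((a_0 + m_{i+1})/d_{i+1}):
  m_1 = 1*27 - 0 = 27, d_1 = (738 - 27^2)/1 = 9/1 = 9, a_1 = floor((27 + 27)/9) = 6.
  m_2 = 9*6 - 27 = 27, d_2 = (738 - 27^2)/9 = 9/9 = 1, a_2 = floor((27 + 27)/1) = 54.
  m_3 = 1*54 - 27 = 27, d_3 = (738 - 27^2)/1 = 9/1 = 9: (m_3, d_3) = (m_1, d_1) = (27, 9), so from here the quotients repeat a_1, a_2; the period length is 2.
So sqrt(738) = [27; (6, 54)] with period length k = 2.
k is even, so the fundamental solution of x^2 - 738y^2 = 1 is (p_{k-1}, q_{k-1}) = (p_1, q_1); compute convergents through index 1.
Convergents (p_i = a_i*p_{i-1} + p_{i-2}, q_i = a_i*q_{i-1} + q_{i-2} with p_{-2}=0, p_{-1}=1, q_{-2}=1, q_{-1}=0):
  i=0: a_0=27, p_0 = 27*1 + 0 = 27, q_0 = 27*0 + 1 = 1.
  i=1: a_1=6, p_1 = 6*27 + 1 = 163, q_1 = 6*1 + 0 = 6.
Check: 163^2 - 738*6^2 = 26569 - 26568 = 1, so (x, y) = (163, 6) solves the equation, and by the theorem it is the least positive solution.

(x, y) = (163, 6)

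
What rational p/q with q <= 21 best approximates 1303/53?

Expand x = 1303/53 as a continued fraction with the Euclidean algorithm:
  1303 = 24*53 + 31, so a_0 = 24.
  53 = 1*31 + 22, so a_1 = 1.
  31 = 1*22 + 9, so a_2 = 1.
  22 = 2*9 + 4, so a_3 = 2.
  9 = 2*4 + 1, so a_4 = 2.
  4 = 4*1 + 0, so a_5 = 4.
so x = [24; 1, 1, 2, 2, 4].
Convergents (p_i = a_i*p_{i-1} + p_{i-2}, q_i = a_i*q_{i-1} + q_{i-2} with p_{-2}=0, p_{-1}=1, q_{-2}=1, q_{-1}=0), until the denominator exceeds 21:
  i=0: a_0=24, p_0 = 24*1 + 0 = 24, q_0 = 24*0 + 1 = 1.
  i=1: a_1=1, p_1 = 1*24 + 1 = 25, q_1 = 1*1 + 0 = 1.
  i=2: a_2=1, p_2 = 1*25 + 24 = 49, q_2 = 1*1 + 1 = 2.
  i=3: a_3=2, p_3 = 2*49 + 25 = 123, q_3 = 2*2 + 1 = 5.
  i=4: a_4=2, p_4 = 2*123 + 49 = 295, q_4 = 2*5 + 2 = 12.
  i=5: a_5=4, p_5 = 4*295 + 123 = 1303, q_5 = 4*12 + 5 = 53.
q_5 = 53 > 21, so the last convergent with denominator <= 21 is p_4/q_4 = 295/12.
The closest fraction with denominator <= 21 is either p_4/q_4 or the intermediate fraction (k*p_4 + p_3)/(k*q_4 + q_3) with the largest k >= 1 whose denominator stays <= 21; these approach x as k grows, and every other convergent or intermediate fraction in range is farther away.
Largest k: floor((21 - q_3)/q_4) = floor((21 - 5)/12) = 1.
That gives (1*295 + 123)/(1*12 + 5) = 418/17.
Compare the errors: |x - 295/12| = |1303*12 - 295*53|/(53*12) = 1/636, and |x - 418/17| = |1303*17 - 418*53|/(53*17) = 3/901.
Cross-multiplying, 1*901 = 901 < 1908 = 3*636, so 1/636 is smaller: the convergent 295/12 is closer to x than 418/17.

295/12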